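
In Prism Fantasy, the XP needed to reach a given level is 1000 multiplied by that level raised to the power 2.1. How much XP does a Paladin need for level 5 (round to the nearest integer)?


XP = 1000 * level^2.1
Substitute level = 5:
XP = 1000 * 5^2.1
= 1000 * 29.36547
= 29365

29365 XP


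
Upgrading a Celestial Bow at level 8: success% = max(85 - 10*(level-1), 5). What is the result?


raw_rate = 85 - 10 * (8 - 1)
= 85 - 10 * 7
= 85 - 70
= 15
Apply floor: max(15, 5) = 15%

15%


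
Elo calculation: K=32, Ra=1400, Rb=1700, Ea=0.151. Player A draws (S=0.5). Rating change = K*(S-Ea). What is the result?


Elo update: delta = K * (S - Ea), where S = 0.5 (draws)
S - Ea = 0.5 - 0.151 = 0.349
Rating change = 32 * 0.349
= 11.17

11.17 rating points


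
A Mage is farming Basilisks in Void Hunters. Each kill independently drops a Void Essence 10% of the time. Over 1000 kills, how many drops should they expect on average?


Expected drops = kills * (drop_rate / 100)
= 1000 * (10 / 100)
= 1000 * 0.1
= 100.0

100.0 drops


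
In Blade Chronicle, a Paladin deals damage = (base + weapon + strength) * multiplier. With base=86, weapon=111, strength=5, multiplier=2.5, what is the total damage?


Sum base + weapon + str = 86 + 111 + 5 = 202
Multiply by 2.5:
202 * 2.5 = 505.0

505.0 damage


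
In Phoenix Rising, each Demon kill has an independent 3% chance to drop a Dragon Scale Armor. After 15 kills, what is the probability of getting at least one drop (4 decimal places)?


P(at least one) = 1 - P(none) = 1 - (1-p)^n
p = 3/100 = 0.03
1 - p = 0.97
(1 - p)^15 = 0.97^15 = 0.633251
P(at least one) = 1 - 0.633251 = 0.3667

0.3667


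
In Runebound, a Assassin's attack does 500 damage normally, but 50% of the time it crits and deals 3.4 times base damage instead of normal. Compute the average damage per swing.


E[dmg] = base * (1 + crit_chance * (crit_mult - 1))
cc as decimal = 50/100 = 0.5
cm - 1 = 3.4 - 1 = 2.4
Bonus factor = 0.5 * 2.4 = 1.2
Total multiplier = 1 + 1.2 = 2.2
Expected damage = 500 * 2.2 = 1100.00

1100.00 damage


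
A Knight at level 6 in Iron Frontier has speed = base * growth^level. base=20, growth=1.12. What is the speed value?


value = base * growth^level
= 20 * 1.12^6
= 20 * 1.973823
= 39.48

39.48 speed


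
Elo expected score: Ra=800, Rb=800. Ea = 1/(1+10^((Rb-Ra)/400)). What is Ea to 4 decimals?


Elo expected score: Ea = 1/(1 + 10^((Rb-Ra)/400))
Rb - Ra = 800 - 800 = 0
(Rb-Ra)/400 = 0/400 = 0.0
10^0.0 = 1.0
Ea = 1/(1 + 1.0) = 1/2.0 = 0.5000

0.5000


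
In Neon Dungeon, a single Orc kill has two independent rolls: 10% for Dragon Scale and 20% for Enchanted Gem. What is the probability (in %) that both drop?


For independent events, P(both) = P(A) * P(B)
= 10% * 20%
= 200 / 100 %
= 2.0%

2.0%


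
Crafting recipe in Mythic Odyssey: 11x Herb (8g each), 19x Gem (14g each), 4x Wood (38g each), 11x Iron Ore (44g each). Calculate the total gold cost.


Cost breakdown:
  Herb: 11 * 8 = 88
  Gem: 19 * 14 = 266
  Wood: 4 * 38 = 152
  Iron Ore: 11 * 44 = 484
Total = 88 + 266 + 152 + 484 = 990

990 gold


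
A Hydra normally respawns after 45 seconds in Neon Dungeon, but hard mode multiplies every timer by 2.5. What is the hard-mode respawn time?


Respawn time = base * multiplier
= 45 * 2.5
= 112.5 seconds

112.5 seconds


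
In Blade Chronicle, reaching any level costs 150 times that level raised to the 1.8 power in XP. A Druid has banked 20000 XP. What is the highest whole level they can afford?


XP = 150 * level^1.8, so level = (XP / 150)^(1/1.8)
= (20000 / 150)^(1/1.8)
= 133.3333^0.5556
= 15.1538
Floor: level = 15

level 15


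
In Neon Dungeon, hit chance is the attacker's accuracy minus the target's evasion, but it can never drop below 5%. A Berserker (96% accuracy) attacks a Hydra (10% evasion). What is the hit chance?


accuracy - evasion = 96 - 10 = 86
Apply floor: max(86, 5) = 86
Hit chance = 86%

86%


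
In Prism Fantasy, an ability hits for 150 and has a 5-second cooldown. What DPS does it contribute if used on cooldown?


DPS = damage / cooldown
= 150 / 5
= 30.00

30.00 DPS


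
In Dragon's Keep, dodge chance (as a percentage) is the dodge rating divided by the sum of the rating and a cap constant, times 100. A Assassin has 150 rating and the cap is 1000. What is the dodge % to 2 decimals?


dodge% = 150 / (150 + 1000) * 100
= 150 / 1150 * 100
= 0.130435 * 100
= 13.04%

13.04%


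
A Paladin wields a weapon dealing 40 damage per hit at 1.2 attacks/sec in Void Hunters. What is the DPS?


DPS = damage * attack_speed
= 40 * 1.2
= 48.0

48.0 DPS


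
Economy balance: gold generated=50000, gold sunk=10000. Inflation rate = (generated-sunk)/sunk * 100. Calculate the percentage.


Net gold = 50000 - 10000 = 40000
Inflation rate = net / sunk * 100 = 40000 / 10000 * 100
= 4.0 * 100
= 400.00%

400.00%


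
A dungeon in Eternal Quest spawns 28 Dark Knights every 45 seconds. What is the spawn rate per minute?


Spawns per minute = count * (60 / interval)
= 28 * (60 / 45)
= 28 * 1.3333
= 37.33

37.33 per minute


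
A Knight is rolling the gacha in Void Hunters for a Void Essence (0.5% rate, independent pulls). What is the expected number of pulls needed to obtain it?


Expected pulls for a geometric distribution = 1/p = 100 / rate%
= 100 / 0.5
= 200.0

200.0 pulls


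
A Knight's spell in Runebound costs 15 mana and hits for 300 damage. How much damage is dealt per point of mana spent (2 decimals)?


Efficiency = damage / mana
= 300 / 15
= 20.00

20.00 dmg/mana


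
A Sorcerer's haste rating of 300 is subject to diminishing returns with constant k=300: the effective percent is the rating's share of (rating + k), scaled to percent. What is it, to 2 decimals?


effective% = rating / (rating + k) * 100
= 300 / (300 + 300) * 100
= 300 / 600 * 100
= 0.5 * 100
= 50.00%

50.00%


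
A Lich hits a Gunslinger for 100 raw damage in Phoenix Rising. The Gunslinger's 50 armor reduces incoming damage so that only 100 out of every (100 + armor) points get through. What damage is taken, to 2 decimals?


actual = 100 * 100 / (100 + 50)
= 100 * 100 / 150
= 10000 / 150
= 66.67

66.67 damage


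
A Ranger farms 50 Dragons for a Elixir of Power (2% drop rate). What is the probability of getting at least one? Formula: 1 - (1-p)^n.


P(at least one) = 1 - P(none) = 1 - (1-p)^n
p = 2/100 = 0.02
1 - p = 0.98
(1 - p)^50 = 0.98^50 = 0.364170
P(at least one) = 1 - 0.364170 = 0.6358

0.6358


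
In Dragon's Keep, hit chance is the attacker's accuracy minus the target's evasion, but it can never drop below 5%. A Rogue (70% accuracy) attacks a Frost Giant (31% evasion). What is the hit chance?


accuracy - evasion = 70 - 31 = 39
Apply floor: max(39, 5) = 39
Hit chance = 39%

39%


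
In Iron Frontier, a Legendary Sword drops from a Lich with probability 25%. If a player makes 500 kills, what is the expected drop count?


Expected drops = kills * (drop_rate / 100)
= 500 * (25 / 100)
= 500 * 0.25
= 125.0

125.0 drops


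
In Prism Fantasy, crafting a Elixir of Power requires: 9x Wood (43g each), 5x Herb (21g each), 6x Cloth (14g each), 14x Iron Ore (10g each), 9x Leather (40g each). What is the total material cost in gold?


Cost breakdown:
  Wood: 9 * 43 = 387
  Herb: 5 * 21 = 105
  Cloth: 6 * 14 = 84
  Iron Ore: 14 * 10 = 140
  Leather: 9 * 40 = 360
Total = 387 + 105 + 84 + 140 + 360 = 1076

1076 gold


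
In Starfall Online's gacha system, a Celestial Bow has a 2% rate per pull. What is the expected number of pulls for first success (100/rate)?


Expected pulls for a geometric distribution = 1/p = 100 / rate%
= 100 / 2
= 50.0

50.0 pulls


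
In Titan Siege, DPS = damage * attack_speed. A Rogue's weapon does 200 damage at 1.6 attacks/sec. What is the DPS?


DPS = damage * attack_speed
= 200 * 1.6
= 320.0

320.0 DPS


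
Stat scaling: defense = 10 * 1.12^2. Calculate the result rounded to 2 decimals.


value = base * growth^level
= 10 * 1.12^2
= 10 * 1.2544
= 12.54

12.54 defense


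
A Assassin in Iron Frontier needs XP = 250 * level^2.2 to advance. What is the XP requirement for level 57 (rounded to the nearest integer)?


XP = 250 * level^2.2
Substitute level = 57:
XP = 250 * 57^2.2
= 250 * 7293.3102
= 1823328

1823328 XP


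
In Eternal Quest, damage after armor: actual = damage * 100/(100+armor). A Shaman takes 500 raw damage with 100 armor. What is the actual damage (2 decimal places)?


actual = 500 * 100 / (100 + 100)
= 500 * 100 / 200
= 50000 / 200
= 250.00

250.00 damage


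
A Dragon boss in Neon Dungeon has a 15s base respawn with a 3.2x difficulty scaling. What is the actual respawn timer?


Respawn time = base * multiplier
= 15 * 3.2
= 48.0 seconds

48.0 seconds


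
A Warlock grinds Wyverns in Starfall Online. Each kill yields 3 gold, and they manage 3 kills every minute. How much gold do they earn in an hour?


Gold per minute = 3 * 3 = 9
Gold per hour = 9 * 60 = 540

540 gold/hour


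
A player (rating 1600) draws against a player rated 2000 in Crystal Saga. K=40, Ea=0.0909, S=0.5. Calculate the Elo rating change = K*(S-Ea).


Elo update: delta = K * (S - Ea), where S = 0.5 (draws)
S - Ea = 0.5 - 0.0909 = 0.4091
Rating change = 40 * 0.4091
= 16.36

16.36 rating points


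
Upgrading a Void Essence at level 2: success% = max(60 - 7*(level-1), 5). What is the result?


raw_rate = 60 - 7 * (2 - 1)
= 60 - 7 * 1
= 60 - 7
= 53
Apply floor: max(53, 5) = 53%

53%


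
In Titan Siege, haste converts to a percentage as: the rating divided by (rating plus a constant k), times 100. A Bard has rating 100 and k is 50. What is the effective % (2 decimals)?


effective% = rating / (rating + k) * 100
= 100 / (100 + 50) * 100
= 100 / 150 * 100
= 0.666667 * 100
= 66.67%

66.67%


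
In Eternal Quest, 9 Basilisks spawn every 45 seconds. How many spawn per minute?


Spawns per minute = count * (60 / interval)
= 9 * (60 / 45)
= 9 * 1.3333
= 12.0

12.0 per minute


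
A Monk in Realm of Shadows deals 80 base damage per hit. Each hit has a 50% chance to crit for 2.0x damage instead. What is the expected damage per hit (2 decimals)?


E[dmg] = base * (1 + crit_chance * (crit_mult - 1))
cc as decimal = 50/100 = 0.5
cm - 1 = 2.0 - 1 = 1.0
Bonus factor = 0.5 * 1.0 = 0.5
Total multiplier = 1 + 0.5 = 1.5
Expected damage = 80 * 1.5 = 120.00

120.00 damage


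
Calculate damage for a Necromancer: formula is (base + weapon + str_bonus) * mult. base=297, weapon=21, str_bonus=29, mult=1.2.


Sum base + weapon + str = 297 + 21 + 29 = 347
Multiply by 1.2:
347 * 1.2 = 416.4

416.4 damage


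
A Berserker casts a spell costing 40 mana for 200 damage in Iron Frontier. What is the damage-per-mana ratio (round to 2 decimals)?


Efficiency = damage / mana
= 200 / 40
= 5.00

5.00 dmg/mana


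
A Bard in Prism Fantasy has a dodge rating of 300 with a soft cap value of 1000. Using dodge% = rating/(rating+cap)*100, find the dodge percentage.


dodge% = 300 / (300 + 1000) * 100
= 300 / 1300 * 100
= 0.230769 * 100
= 23.08%

23.08%


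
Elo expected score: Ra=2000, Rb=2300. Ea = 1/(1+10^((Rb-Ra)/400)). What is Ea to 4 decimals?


Elo expected score: Ea = 1/(1 + 10^((Rb-Ra)/400))
Rb - Ra = 2300 - 2000 = 300
(Rb-Ra)/400 = 300/400 = 0.75
10^0.75 = 5.623413
Ea = 1/(1 + 5.623413) = 1/6.623413 = 0.1510

0.1510


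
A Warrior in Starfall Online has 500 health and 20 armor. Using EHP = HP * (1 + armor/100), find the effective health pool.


EHP = 500 * (1 + 20/100)
= 500 * (1 + 0.2)
= 500 * 1.2
= 600.0

600.0 EHP


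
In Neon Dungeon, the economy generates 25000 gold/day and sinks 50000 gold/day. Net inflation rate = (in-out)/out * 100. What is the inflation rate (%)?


Net gold = 25000 - 50000 = -25000
Inflation rate = net / sunk * 100 = -25000 / 50000 * 100
= -0.5 * 100
= -50.00%

-50.00%


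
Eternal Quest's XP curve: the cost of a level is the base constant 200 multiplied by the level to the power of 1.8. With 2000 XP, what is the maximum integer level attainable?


XP = 200 * level^1.8, so level = (XP / 200)^(1/1.8)
= (2000 / 200)^(1/1.8)
= 10.0^0.5556
= 3.5938
Floor: level = 3

level 3


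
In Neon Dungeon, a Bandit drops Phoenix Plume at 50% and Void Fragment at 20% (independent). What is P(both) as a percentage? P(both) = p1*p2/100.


For independent events, P(both) = P(A) * P(B)
= 50% * 20%
= 1000 / 100 %
= 10.0%

10.0%


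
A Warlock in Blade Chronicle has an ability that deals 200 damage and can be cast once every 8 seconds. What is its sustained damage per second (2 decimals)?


DPS = damage / cooldown
= 200 / 8
= 25.00

25.00 DPS


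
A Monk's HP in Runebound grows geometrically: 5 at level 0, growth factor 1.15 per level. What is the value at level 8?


value = base * growth^level
= 5 * 1.15^8
= 5 * 3.059023
= 15.30

15.30 HP


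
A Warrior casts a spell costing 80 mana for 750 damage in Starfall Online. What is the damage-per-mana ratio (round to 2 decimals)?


Efficiency = damage / mana
= 750 / 80
= 9.38

9.38 dmg/mana


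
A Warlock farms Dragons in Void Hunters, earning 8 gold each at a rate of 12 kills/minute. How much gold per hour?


Gold per minute = 8 * 12 = 96
Gold per hour = 96 * 60 = 5760

5760 gold/hour


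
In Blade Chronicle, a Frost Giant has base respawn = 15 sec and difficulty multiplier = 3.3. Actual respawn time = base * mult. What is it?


Respawn time = base * multiplier
= 15 * 3.3
= 49.5 seconds

49.5 seconds


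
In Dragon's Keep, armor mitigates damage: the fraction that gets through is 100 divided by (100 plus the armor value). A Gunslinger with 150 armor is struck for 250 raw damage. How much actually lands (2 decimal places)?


actual = 250 * 100 / (100 + 150)
= 250 * 100 / 250
= 25000 / 250
= 100.00

100.00 damage


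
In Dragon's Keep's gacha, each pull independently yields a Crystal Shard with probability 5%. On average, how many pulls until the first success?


Expected pulls for a geometric distribution = 1/p = 100 / rate%
= 100 / 5
= 20.0

20.0 pulls


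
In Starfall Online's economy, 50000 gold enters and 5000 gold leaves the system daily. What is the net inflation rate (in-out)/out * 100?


Net gold = 50000 - 5000 = 45000
Inflation rate = net / sunk * 100 = 45000 / 5000 * 100
= 9.0 * 100
= 900.00%

900.00%


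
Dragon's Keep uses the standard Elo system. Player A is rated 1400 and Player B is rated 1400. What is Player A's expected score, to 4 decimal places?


Elo expected score: Ea = 1/(1 + 10^((Rb-Ra)/400))
Rb - Ra = 1400 - 1400 = 0
(Rb-Ra)/400 = 0/400 = 0.0
10^0.0 = 1.0
Ea = 1/(1 + 1.0) = 1/2.0 = 0.5000

0.5000


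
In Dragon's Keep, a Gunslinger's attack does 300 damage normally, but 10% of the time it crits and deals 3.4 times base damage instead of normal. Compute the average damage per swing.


E[dmg] = base * (1 + crit_chance * (crit_mult - 1))
cc as decimal = 10/100 = 0.1
cm - 1 = 3.4 - 1 = 2.4
Bonus factor = 0.1 * 2.4 = 0.24
Total multiplier = 1 + 0.24 = 1.24
Expected damage = 300 * 1.24 = 372.00

372.00 damage


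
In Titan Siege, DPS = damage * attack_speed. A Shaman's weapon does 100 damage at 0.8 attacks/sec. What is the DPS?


DPS = damage * attack_speed
= 100 * 0.8
= 80.0

80.0 DPS


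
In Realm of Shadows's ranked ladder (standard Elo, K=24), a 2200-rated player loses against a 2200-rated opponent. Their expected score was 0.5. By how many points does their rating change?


Elo update: delta = K * (S - Ea), where S = 0 (loses)
S - Ea = 0 - 0.5 = -0.5
Rating change = 24 * -0.5
= -12.00

-12.00 rating points


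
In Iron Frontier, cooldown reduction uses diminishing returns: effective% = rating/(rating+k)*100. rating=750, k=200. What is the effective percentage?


effective% = rating / (rating + k) * 100
= 750 / (750 + 200) * 100
= 750 / 950 * 100
= 0.789474 * 100
= 78.95%

78.95%


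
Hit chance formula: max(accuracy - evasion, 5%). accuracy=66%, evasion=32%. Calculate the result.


accuracy - evasion = 66 - 32 = 34
Apply floor: max(34, 5) = 34
Hit chance = 34%

34%


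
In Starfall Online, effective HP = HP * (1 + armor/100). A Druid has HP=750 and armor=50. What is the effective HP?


EHP = 750 * (1 + 50/100)
= 750 * (1 + 0.5)
= 750 * 1.5
= 1125.0

1125.0 EHP


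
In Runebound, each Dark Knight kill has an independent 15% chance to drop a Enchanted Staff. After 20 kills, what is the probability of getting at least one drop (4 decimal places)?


P(at least one) = 1 - P(none) = 1 - (1-p)^n
p = 15/100 = 0.15
1 - p = 0.85
(1 - p)^20 = 0.85^20 = 0.038760
P(at least one) = 1 - 0.038760 = 0.9612

0.9612


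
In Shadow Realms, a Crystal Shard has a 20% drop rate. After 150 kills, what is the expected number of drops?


Expected drops = kills * (drop_rate / 100)
= 150 * (20 / 100)
= 150 * 0.2
= 30.0

30.0 drops


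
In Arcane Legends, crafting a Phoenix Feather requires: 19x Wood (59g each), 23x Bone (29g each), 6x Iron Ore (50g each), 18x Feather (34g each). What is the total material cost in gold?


Cost breakdown:
  Wood: 19 * 59 = 1121
  Bone: 23 * 29 = 667
  Iron Ore: 6 * 50 = 300
  Feather: 18 * 34 = 612
Total = 1121 + 667 + 300 + 612 = 2700

2700 gold


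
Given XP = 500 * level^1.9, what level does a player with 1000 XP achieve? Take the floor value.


XP = 500 * level^1.9, so level = (XP / 500)^(1/1.9)
= (1000 / 500)^(1/1.9)
= 2.0^0.5263
= 1.4402
Floor: level = 1

level 1


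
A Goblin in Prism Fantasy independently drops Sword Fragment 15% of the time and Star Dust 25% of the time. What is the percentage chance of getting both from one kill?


For independent events, P(both) = P(A) * P(B)
= 15% * 25%
= 375 / 100 %
= 3.75%

3.75%


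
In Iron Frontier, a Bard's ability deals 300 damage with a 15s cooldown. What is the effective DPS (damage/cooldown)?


DPS = damage / cooldown
= 300 / 15
= 20.00

20.00 DPS


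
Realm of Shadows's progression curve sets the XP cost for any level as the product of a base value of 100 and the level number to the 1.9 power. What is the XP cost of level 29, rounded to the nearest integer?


XP = 100 * level^1.9
Substitute level = 29:
XP = 100 * 29^1.9
= 100 * 600.5597
= 60056

60056 XP


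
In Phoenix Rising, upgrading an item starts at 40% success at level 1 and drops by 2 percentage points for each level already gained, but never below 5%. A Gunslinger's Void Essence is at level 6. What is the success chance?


raw_rate = 40 - 2 * (6 - 1)
= 40 - 2 * 5
= 40 - 10
= 30
Apply floor: max(30, 5) = 30%

30%


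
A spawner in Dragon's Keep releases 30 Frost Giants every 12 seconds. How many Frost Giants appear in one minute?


Spawns per minute = count * (60 / interval)
= 30 * (60 / 12)
= 30 * 5.0
= 150.0

150.0 per minute


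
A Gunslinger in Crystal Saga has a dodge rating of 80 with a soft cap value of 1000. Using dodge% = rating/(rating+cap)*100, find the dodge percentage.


dodge% = 80 / (80 + 1000) * 100
= 80 / 1080 * 100
= 0.074074 * 100
= 7.41%

7.41%


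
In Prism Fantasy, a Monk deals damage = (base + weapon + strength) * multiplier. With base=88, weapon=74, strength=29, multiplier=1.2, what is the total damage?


Sum base + weapon + str = 88 + 74 + 29 = 191
Multiply by 1.2:
191 * 1.2 = 229.2

229.2 damage


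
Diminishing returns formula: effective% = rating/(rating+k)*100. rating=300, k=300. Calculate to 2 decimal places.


effective% = rating / (rating + k) * 100
= 300 / (300 + 300) * 100
= 300 / 600 * 100
= 0.5 * 100
= 50.00%

50.00%


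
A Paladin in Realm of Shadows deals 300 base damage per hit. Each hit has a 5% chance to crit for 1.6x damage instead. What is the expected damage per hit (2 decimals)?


E[dmg] = base * (1 + crit_chance * (crit_mult - 1))
cc as decimal = 5/100 = 0.05
cm - 1 = 1.6 - 1 = 0.6
Bonus factor = 0.05 * 0.6 = 0.03
Total multiplier = 1 + 0.03 = 1.03
Expected damage = 300 * 1.03 = 309.00

309.00 damage


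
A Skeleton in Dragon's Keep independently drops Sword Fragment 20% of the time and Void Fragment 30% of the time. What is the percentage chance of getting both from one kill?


For independent events, P(both) = P(A) * P(B)
= 20% * 30%
= 600 / 100 %
= 6.0%

6.0%


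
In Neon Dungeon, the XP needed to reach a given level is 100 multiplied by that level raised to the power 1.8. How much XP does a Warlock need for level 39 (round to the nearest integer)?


XP = 100 * level^1.8
Substitute level = 39:
XP = 100 * 39^1.8
= 100 * 730.9982
= 73100

73100 XP


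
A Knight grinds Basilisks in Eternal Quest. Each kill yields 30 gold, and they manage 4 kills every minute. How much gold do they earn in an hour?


Gold per minute = 30 * 4 = 120
Gold per hour = 120 * 60 = 7200

7200 gold/hour


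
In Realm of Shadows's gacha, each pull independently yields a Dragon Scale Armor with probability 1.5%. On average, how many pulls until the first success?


Expected pulls for a geometric distribution = 1/p = 100 / rate%
= 100 / 1.5
= 66.67

66.67 pulls


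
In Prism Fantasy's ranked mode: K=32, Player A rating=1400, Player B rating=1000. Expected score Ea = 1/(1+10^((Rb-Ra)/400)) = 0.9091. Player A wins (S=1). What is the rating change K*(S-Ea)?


Elo update: delta = K * (S - Ea), where S = 1 (wins)
S - Ea = 1 - 0.9091 = 0.0909
Rating change = 32 * 0.0909
= 2.91

2.91 rating points


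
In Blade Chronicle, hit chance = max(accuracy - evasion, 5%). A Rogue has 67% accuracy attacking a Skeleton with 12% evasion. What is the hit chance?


accuracy - evasion = 67 - 12 = 55
Apply floor: max(55, 5) = 55
Hit chance = 55%

55%


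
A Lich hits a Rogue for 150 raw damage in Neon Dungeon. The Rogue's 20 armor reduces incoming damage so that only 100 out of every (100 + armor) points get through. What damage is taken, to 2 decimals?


actual = 150 * 100 / (100 + 20)
= 150 * 100 / 120
= 15000 / 120
= 125.00

125.00 damage


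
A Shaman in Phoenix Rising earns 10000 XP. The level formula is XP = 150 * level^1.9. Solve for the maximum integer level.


XP = 150 * level^1.9, so level = (XP / 150)^(1/1.9)
= (10000 / 150)^(1/1.9)
= 66.6667^0.5263
= 9.1191
Floor: level = 9

level 9


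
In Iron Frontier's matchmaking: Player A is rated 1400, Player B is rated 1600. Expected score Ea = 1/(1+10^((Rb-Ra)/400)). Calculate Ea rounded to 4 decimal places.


Elo expected score: Ea = 1/(1 + 10^((Rb-Ra)/400))
Rb - Ra = 1600 - 1400 = 200
(Rb-Ra)/400 = 200/400 = 0.5
10^0.5 = 3.162278
Ea = 1/(1 + 3.162278) = 1/4.162278 = 0.2403

0.2403


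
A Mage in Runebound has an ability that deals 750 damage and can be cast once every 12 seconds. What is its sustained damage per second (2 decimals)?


DPS = damage / cooldown
= 750 / 12
= 62.50

62.50 DPS


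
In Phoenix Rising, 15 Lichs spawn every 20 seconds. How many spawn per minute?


Spawns per minute = count * (60 / interval)
= 15 * (60 / 20)
= 15 * 3.0
= 45.0

45.0 per minute


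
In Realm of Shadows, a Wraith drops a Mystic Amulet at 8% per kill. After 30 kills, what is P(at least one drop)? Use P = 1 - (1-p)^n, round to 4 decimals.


P(at least one) = 1 - P(none) = 1 - (1-p)^n
p = 8/100 = 0.08
1 - p = 0.92
(1 - p)^30 = 0.92^30 = 0.081966
P(at least one) = 1 - 0.081966 = 0.9180

0.9180


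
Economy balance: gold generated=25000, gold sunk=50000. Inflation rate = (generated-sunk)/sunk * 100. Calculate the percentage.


Net gold = 25000 - 50000 = -25000
Inflation rate = net / sunk * 100 = -25000 / 50000 * 100
= -0.5 * 100
= -50.00%

-50.00%


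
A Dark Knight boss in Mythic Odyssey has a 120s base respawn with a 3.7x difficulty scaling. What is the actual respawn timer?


Respawn time = base * multiplier
= 120 * 3.7
= 444.0 seconds

444.0 seconds


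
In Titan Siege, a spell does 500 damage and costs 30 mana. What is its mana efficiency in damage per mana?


Efficiency = damage / mana
= 500 / 30
= 16.67

16.67 dmg/mana


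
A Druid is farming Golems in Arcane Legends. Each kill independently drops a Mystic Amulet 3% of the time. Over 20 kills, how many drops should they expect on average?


Expected drops = kills * (drop_rate / 100)
= 20 * (3 / 100)
= 20 * 0.03
= 0.6

0.6 drops


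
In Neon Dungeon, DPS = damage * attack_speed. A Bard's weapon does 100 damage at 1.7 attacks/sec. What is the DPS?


DPS = damage * attack_speed
= 100 * 1.7
= 170.0

170.0 DPS


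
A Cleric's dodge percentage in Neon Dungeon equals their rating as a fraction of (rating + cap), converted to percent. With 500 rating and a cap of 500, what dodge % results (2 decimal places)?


dodge% = 500 / (500 + 500) * 100
= 500 / 1000 * 100
= 0.5 * 100
= 50.00%

50.00%


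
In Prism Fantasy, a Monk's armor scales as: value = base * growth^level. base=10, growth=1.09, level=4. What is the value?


value = base * growth^level
= 10 * 1.09^4
= 10 * 1.411582
= 14.12

14.12 armor


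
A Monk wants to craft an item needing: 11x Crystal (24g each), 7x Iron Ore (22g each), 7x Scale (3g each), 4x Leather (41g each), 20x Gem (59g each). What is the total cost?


Cost breakdown:
  Crystal: 11 * 24 = 264
  Iron Ore: 7 * 22 = 154
  Scale: 7 * 3 = 21
  Leather: 4 * 41 = 164
  Gem: 20 * 59 = 1180
Total = 264 + 154 + 21 + 164 + 1180 = 1783

1783 gold


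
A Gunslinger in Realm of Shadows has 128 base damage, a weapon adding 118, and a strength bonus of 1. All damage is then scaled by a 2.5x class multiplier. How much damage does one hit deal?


Sum base + weapon + str = 128 + 118 + 1 = 247
Multiply by 2.5:
247 * 2.5 = 617.5

617.5 damage


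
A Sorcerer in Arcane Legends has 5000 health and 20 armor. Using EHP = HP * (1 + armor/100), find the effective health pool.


EHP = 5000 * (1 + 20/100)
= 5000 * (1 + 0.2)
= 5000 * 1.2
= 6000.0

6000.0 EHP


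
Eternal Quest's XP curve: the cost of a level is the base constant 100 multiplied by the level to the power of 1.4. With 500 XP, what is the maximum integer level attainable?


XP = 100 * level^1.4, so level = (XP / 100)^(1/1.4)
= (500 / 100)^(1/1.4)
= 5.0^0.7143
= 3.1569
Floor: level = 3

level 3


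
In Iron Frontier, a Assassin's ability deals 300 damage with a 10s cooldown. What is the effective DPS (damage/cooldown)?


DPS = damage / cooldown
= 300 / 10
= 30.00

30.00 DPS


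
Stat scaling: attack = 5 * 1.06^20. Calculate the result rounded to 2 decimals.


value = base * growth^level
= 5 * 1.06^20
= 5 * 3.207135
= 16.04

16.04 attack


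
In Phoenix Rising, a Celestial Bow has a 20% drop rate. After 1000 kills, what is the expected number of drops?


Expected drops = kills * (drop_rate / 100)
= 1000 * (20 / 100)
= 1000 * 0.2
= 200.0

200.0 drops


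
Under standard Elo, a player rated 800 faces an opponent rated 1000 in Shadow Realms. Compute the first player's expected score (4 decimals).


Elo expected score: Ea = 1/(1 + 10^((Rb-Ra)/400))
Rb - Ra = 1000 - 800 = 200
(Rb-Ra)/400 = 200/400 = 0.5
10^0.5 = 3.162278
Ea = 1/(1 + 3.162278) = 1/4.162278 = 0.2403

0.2403


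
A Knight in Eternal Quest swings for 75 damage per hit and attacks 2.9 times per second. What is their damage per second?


DPS = damage * attack_speed
= 75 * 2.9
= 217.5

217.5 DPS


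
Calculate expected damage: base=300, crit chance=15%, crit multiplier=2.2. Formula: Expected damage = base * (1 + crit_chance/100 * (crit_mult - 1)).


E[dmg] = base * (1 + crit_chance * (crit_mult - 1))
cc as decimal = 15/100 = 0.15
cm - 1 = 2.2 - 1 = 1.2
Bonus factor = 0.15 * 1.2 = 0.18
Total multiplier = 1 + 0.18 = 1.18
Expected damage = 300 * 1.18 = 354.00

354.00 damage


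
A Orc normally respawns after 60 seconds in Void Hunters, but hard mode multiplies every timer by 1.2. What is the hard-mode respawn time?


Respawn time = base * multiplier
= 60 * 1.2
= 72.0 seconds

72.0 seconds


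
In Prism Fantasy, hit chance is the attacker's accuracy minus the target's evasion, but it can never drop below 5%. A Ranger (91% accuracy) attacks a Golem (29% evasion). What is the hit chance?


accuracy - evasion = 91 - 29 = 62
Apply floor: max(62, 5) = 62
Hit chance = 62%

62%


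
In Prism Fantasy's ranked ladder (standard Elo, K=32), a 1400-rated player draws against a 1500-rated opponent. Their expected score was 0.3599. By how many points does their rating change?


Elo update: delta = K * (S - Ea), where S = 0.5 (draws)
S - Ea = 0.5 - 0.3599 = 0.1401
Rating change = 32 * 0.1401
= 4.48

4.48 rating points


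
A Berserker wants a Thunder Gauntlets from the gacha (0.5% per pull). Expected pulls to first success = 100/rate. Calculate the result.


Expected pulls for a geometric distribution = 1/p = 100 / rate%
= 100 / 0.5
= 200.0

200.0 pulls


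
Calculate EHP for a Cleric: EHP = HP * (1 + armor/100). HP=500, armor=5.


EHP = 500 * (1 + 5/100)
= 500 * (1 + 0.05)
= 500 * 1.05
= 525.0

525.0 EHP


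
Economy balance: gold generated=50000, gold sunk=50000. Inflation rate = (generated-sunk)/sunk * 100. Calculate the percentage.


Net gold = 50000 - 50000 = 0
Inflation rate = net / sunk * 100 = 0 / 50000 * 100
= 0.0 * 100
= 0.00%

0.00%


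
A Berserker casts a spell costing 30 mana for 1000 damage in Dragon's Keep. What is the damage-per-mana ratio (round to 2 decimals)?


Efficiency = damage / mana
= 1000 / 30
= 33.33

33.33 dmg/mana


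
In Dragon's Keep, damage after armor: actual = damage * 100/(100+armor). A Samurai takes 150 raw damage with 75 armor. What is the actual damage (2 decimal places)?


actual = 150 * 100 / (100 + 75)
= 150 * 100 / 175
= 15000 / 175
= 85.71

85.71 damage


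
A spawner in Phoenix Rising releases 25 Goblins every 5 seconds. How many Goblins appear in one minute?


Spawns per minute = count * (60 / interval)
= 25 * (60 / 5)
= 25 * 12.0
= 300.0

300.0 per minute


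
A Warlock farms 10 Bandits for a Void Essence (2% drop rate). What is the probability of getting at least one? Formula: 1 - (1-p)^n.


P(at least one) = 1 - P(none) = 1 - (1-p)^n
p = 2/100 = 0.02
1 - p = 0.98
(1 - p)^10 = 0.98^10 = 0.817073
P(at least one) = 1 - 0.817073 = 0.1829

0.1829


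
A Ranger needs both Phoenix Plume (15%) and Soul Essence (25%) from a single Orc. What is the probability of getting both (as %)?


For independent events, P(both) = P(A) * P(B)
= 15% * 25%
= 375 / 100 %
= 3.75%

3.75%


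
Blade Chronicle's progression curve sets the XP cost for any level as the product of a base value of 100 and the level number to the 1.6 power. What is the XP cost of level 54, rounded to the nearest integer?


XP = 100 * level^1.6
Substitute level = 54:
XP = 100 * 54^1.6
= 100 * 591.3301
= 59133

59133 XP


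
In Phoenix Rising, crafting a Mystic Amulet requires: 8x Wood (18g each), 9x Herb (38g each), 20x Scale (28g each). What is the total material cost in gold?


Cost breakdown:
  Wood: 8 * 18 = 144
  Herb: 9 * 38 = 342
  Scale: 20 * 28 = 560
Total = 144 + 342 + 560 = 1046

1046 gold


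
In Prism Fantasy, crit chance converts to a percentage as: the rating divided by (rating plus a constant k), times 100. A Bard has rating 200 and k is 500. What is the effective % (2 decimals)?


effective% = rating / (rating + k) * 100
= 200 / (200 + 500) * 100
= 200 / 700 * 100
= 0.285714 * 100
= 28.57%

28.57%


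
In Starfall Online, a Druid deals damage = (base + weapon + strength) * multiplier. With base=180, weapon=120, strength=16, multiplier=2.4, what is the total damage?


Sum base + weapon + str = 180 + 120 + 16 = 316
Multiply by 2.4:
316 * 2.4 = 758.4

758.4 damage


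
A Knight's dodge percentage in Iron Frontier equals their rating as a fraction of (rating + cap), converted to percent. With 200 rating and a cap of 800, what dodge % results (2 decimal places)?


dodge% = 200 / (200 + 800) * 100
= 200 / 1000 * 100
= 0.2 * 100
= 20.00%

20.00%


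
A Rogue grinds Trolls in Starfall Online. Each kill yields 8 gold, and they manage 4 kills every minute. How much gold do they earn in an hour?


Gold per minute = 8 * 4 = 32
Gold per hour = 32 * 60 = 1920

1920 gold/hour


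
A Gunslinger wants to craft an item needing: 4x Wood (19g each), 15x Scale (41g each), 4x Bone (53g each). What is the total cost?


Cost breakdown:
  Wood: 4 * 19 = 76
  Scale: 15 * 41 = 615
  Bone: 4 * 53 = 212
Total = 76 + 615 + 212 = 903

903 gold


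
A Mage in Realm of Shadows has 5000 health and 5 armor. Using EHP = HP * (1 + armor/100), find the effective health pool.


EHP = 5000 * (1 + 5/100)
= 5000 * (1 + 0.05)
= 5000 * 1.05
= 5250.0

5250.0 EHP


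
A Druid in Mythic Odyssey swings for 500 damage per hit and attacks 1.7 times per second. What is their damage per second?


DPS = damage * attack_speed
= 500 * 1.7
= 850.0

850.0 DPS


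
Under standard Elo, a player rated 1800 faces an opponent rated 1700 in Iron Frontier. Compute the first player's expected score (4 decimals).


Elo expected score: Ea = 1/(1 + 10^((Rb-Ra)/400))
Rb - Ra = 1700 - 1800 = -100
(Rb-Ra)/400 = -100/400 = -0.25
10^-0.25 = 0.562341
Ea = 1/(1 + 0.562341) = 1/1.562341 = 0.6401

0.6401


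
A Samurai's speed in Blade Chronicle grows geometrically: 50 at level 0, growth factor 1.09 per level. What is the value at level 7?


value = base * growth^level
= 50 * 1.09^7
= 50 * 1.828039
= 91.40

91.40 speed


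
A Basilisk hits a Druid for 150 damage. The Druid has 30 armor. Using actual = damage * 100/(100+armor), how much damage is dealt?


actual = 150 * 100 / (100 + 30)
= 150 * 100 / 130
= 15000 / 130
= 115.38

115.38 damage


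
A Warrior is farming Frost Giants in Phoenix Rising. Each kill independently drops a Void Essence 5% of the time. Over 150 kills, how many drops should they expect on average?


Expected drops = kills * (drop_rate / 100)
= 150 * (5 / 100)
= 150 * 0.05
= 7.5

7.5 drops


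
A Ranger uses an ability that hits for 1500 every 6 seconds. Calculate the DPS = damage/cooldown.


DPS = damage / cooldown
= 1500 / 6
= 250.00

250.00 DPS


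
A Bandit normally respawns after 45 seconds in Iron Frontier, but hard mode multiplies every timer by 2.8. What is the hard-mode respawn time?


Respawn time = base * multiplier
= 45 * 2.8
= 126.0 seconds

126.0 seconds


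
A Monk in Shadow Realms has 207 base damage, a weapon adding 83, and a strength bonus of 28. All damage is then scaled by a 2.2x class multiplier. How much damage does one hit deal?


Sum base + weapon + str = 207 + 83 + 28 = 318
Multiply by 2.2:
318 * 2.2 = 699.6

699.6 damage


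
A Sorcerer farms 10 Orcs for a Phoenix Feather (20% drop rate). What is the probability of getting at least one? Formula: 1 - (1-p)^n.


P(at least one) = 1 - P(none) = 1 - (1-p)^n
p = 20/100 = 0.2
1 - p = 0.8
(1 - p)^10 = 0.8^10 = 0.107374
P(at least one) = 1 - 0.107374 = 0.8926

0.8926


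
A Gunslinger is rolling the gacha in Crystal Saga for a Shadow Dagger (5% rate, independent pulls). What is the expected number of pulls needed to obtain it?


Expected pulls for a geometric distribution = 1/p = 100 / rate%
= 100 / 5
= 20.0

20.0 pulls


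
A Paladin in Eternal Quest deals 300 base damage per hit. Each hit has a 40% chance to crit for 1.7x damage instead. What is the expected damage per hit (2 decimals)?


E[dmg] = base * (1 + crit_chance * (crit_mult - 1))
cc as decimal = 40/100 = 0.4
cm - 1 = 1.7 - 1 = 0.7
Bonus factor = 0.4 * 0.7 = 0.28
Total multiplier = 1 + 0.28 = 1.28
Expected damage = 300 * 1.28 = 384.00

384.00 damage


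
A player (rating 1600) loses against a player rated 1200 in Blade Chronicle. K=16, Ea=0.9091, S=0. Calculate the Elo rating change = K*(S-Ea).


Elo update: delta = K * (S - Ea), where S = 0 (loses)
S - Ea = 0 - 0.9091 = -0.9091
Rating change = 16 * -0.9091
= -14.55

-14.55 rating points


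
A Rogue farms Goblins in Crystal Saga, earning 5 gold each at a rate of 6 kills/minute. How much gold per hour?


Gold per minute = 5 * 6 = 30
Gold per hour = 30 * 60 = 1800

1800 gold/hour


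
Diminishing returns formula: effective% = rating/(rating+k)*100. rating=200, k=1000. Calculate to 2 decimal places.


effective% = rating / (rating + k) * 100
= 200 / (200 + 1000) * 100
= 200 / 1200 * 100
= 0.166667 * 100
= 16.67%

16.67%


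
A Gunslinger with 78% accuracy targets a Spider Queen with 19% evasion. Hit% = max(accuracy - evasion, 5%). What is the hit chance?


accuracy - evasion = 78 - 19 = 59
Apply floor: max(59, 5) = 59
Hit chance = 59%

59%


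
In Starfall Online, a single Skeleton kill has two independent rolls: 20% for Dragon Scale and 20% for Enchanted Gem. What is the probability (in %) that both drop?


For independent events, P(both) = P(A) * P(B)
= 20% * 20%
= 400 / 100 %
= 4.0%

4.0%


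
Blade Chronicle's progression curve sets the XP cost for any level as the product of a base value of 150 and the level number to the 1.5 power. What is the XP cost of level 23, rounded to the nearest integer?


XP = 150 * level^1.5
Substitute level = 23:
XP = 150 * 23^1.5
= 150 * 110.3041
= 16546

16546 XP


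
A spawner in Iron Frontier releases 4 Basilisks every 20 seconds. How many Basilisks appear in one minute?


Spawns per minute = count * (60 / interval)
= 4 * (60 / 20)
= 4 * 3.0
= 12.0

12.0 per minute


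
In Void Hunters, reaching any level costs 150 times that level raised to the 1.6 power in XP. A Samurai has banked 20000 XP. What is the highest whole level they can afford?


XP = 150 * level^1.6, so level = (XP / 150)^(1/1.6)
= (20000 / 150)^(1/1.6)
= 133.3333^0.625
= 21.2856
Floor: level = 21

level 21


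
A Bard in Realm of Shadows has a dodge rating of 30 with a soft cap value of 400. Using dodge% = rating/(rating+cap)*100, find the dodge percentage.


dodge% = 30 / (30 + 400) * 100
= 30 / 430 * 100
= 0.069767 * 100
= 6.98%

6.98%


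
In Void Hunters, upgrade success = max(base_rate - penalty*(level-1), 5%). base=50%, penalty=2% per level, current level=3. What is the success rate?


raw_rate = 50 - 2 * (3 - 1)
= 50 - 2 * 2
= 50 - 4
= 46
Apply floor: max(46, 5) = 46%

46%


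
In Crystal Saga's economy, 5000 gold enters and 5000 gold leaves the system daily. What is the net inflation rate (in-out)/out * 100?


Net gold = 5000 - 5000 = 0
Inflation rate = net / sunk * 100 = 0 / 5000 * 100
= 0.0 * 100
= 0.00%

0.00%


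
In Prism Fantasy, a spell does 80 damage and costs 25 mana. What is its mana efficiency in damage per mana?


Efficiency = damage / mana
= 80 / 25
= 3.20

3.20 dmg/mana


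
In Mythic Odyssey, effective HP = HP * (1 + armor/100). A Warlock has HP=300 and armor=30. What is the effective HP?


EHP = 300 * (1 + 30/100)
= 300 * (1 + 0.3)
= 300 * 1.3
= 390.0

390.0 EHP


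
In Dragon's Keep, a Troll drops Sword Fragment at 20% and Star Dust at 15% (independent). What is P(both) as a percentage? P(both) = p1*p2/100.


For independent events, P(both) = P(A) * P(B)
= 20% * 15%
= 300 / 100 %
= 3.0%

3.0%


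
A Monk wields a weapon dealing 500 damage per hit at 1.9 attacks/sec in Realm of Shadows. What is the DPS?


DPS = damage * attack_speed
= 500 * 1.9
= 950.0

950.0 DPS


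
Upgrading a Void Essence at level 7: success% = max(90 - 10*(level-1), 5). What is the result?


raw_rate = 90 - 10 * (7 - 1)
= 90 - 10 * 6
= 90 - 60
= 30
Apply floor: max(30, 5) = 30%

30%


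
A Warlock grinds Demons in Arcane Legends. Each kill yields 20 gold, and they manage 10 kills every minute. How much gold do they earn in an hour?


Gold per minute = 20 * 10 = 200
Gold per hour = 200 * 60 = 12000

12000 gold/hour


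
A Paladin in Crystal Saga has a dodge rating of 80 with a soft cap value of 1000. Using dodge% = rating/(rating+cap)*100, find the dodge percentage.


dodge% = 80 / (80 + 1000) * 100
= 80 / 1080 * 100
= 0.074074 * 100
= 7.41%

7.41%


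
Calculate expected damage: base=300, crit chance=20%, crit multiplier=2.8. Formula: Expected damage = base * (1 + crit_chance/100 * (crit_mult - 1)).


E[dmg] = base * (1 + crit_chance * (crit_mult - 1))
cc as decimal = 20/100 = 0.2
cm - 1 = 2.8 - 1 = 1.8
Bonus factor = 0.2 * 1.8 = 0.36
Total multiplier = 1 + 0.36 = 1.36
Expected damage = 300 * 1.36 = 408.00

408.00 damage
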